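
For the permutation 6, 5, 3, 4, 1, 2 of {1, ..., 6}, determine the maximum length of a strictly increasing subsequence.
2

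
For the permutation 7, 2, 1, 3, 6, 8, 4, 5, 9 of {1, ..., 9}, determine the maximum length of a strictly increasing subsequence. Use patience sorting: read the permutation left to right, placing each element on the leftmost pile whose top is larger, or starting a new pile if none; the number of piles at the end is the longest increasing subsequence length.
7: new pile. tops = [7]
2: onto pile 1 (replacing 7). tops = [2]
1: onto pile 1 (replacing 2). tops = [1]
3: new pile. tops = [1, 3]
6: new pile. tops = [1, 3, 6]
8: new pile. tops = [1, 3, 6, 8]
4: onto pile 3 (replacing 6). tops = [1, 3, 4, 8]
5: onto pile 4 (replacing 8). tops = [1, 3, 4, 5]
9: new pile. tops = [1, 3, 4, 5, 9]

5 piles, so the longest increasing subsequence has length 5.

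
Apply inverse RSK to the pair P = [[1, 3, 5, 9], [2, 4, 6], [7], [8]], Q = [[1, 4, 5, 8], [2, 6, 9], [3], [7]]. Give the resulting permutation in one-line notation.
Reverse the RSK construction: for i from n down to 1, find the cell of Q containing i, remove the entry at that cell from P, and reverse-bump it up through P; the value ejected from row 1 is w(i).

Step i=9: Q has 9 at row 2, column 3; remove 6 from row 2 of P and reverse-bump: 6 enters row 1 and ejects 5. So w(9) = 5. P is now [[1, 3, 6, 9], [2, 4], [7], [8]].
Step i=8: Q has 8 at row 1, column 4; remove that cell from P, ejecting 9. So w(8) = 9. P is now [[1, 3, 6], [2, 4], [7], [8]].
Step i=7: Q has 7 at row 4, column 1; remove 8 from row 4 of P and reverse-bump: 8 enters row 3 and ejects 7; 7 enters row 2 and ejects 4; 4 enters row 1 and ejects 3. So w(7) = 3. P is now [[1, 4, 6], [2, 7], [8]].
Step i=6: Q has 6 at row 2, column 2; remove 7 from row 2 of P and reverse-bump: 7 enters row 1 and ejects 6. So w(6) = 6. P is now [[1, 4, 7], [2], [8]].
Step i=5: Q has 5 at row 1, column 3; remove that cell from P, ejecting 7. So w(5) = 7. P is now [[1, 4], [2], [8]].
Step i=4: Q has 4 at row 1, column 2; remove that cell from P, ejecting 4. So w(4) = 4. P is now [[1], [2], [8]].
Step i=3: Q has 3 at row 3, column 1; remove 8 from row 3 of P and reverse-bump: 8 enters row 2 and ejects 2; 2 enters row 1 and ejects 1. So w(3) = 1. P is now [[2], [8]].
Step i=2: Q has 2 at row 2, column 1; remove 8 from row 2 of P and reverse-bump: 8 enters row 1 and ejects 2. So w(2) = 2. P is now [[8]].
Step i=1: Q has 1 at row 1, column 1; remove that cell from P, ejecting 8. So w(1) = 8. P is now [].

So w = 8 2 1 4 7 6 3 9 5.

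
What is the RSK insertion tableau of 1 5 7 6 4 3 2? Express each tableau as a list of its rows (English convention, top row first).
P = [[1, 2, 6], [3], [4], [5], [7]]

After inserting 1: P = [[1]].
After inserting 5: P = [[1, 5]].
After inserting 7: P = [[1, 5, 7]].
After inserting 6: P = [[1, 5, 6], [7]].
After inserting 4: P = [[1, 4, 6], [5], [7]].
After inserting 3: P = [[1, 3, 6], [4], [5], [7]].
After inserting 2: P = [[1, 2, 6], [3], [4], [5], [7]].

So P = [[1, 2, 6], [3], [4], [5], [7]].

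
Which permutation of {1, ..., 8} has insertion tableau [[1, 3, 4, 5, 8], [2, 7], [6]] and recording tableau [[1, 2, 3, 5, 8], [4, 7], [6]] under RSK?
Reverse the RSK construction: for i from n down to 1, find the cell of Q containing i, remove the entry at that cell from P, and reverse-bump it up through P; the value ejected from row 1 is w(i).

Step i=8: Q has 8 at row 1, column 5; remove that cell from P, ejecting 8. So w(8) = 8. P is now [[1, 3, 4, 5], [2, 7], [6]].
Step i=7: Q has 7 at row 2, column 2; remove 7 from row 2 of P and reverse-bump: 7 enters row 1 and ejects 5. So w(7) = 5. P is now [[1, 3, 4, 7], [2], [6]].
Step i=6: Q has 6 at row 3, column 1; remove 6 from row 3 of P and reverse-bump: 6 enters row 2 and ejects 2; 2 enters row 1 and ejects 1. So w(6) = 1. P is now [[2, 3, 4, 7], [6]].
Step i=5: Q has 5 at row 1, column 4; remove that cell from P, ejecting 7. So w(5) = 7. P is now [[2, 3, 4], [6]].
Step i=4: Q has 4 at row 2, column 1; remove 6 from row 2 of P and reverse-bump: 6 enters row 1 and ejects 4. So w(4) = 4. P is now [[2, 3, 6]].
Step i=3: Q has 3 at row 1, column 3; remove that cell from P, ejecting 6. So w(3) = 6. P is now [[2, 3]].
Step i=2: Q has 2 at row 1, column 2; remove that cell from P, ejecting 3. So w(2) = 3. P is now [[2]].
Step i=1: Q has 1 at row 1, column 1; remove that cell from P, ejecting 2. So w(1) = 2. P is now [].

So w = 2 3 6 4 7 1 5 8.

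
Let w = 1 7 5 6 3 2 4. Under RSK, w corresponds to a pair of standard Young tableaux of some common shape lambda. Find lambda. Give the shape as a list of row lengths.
[3, 2, 1, 1]

RSK row insertion gives P = [[1, 2, 4], [3, 6], [5], [7]], which has shape [3, 2, 1, 1].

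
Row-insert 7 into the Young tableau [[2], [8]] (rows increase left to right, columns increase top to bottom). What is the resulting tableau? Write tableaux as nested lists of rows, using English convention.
[[2, 7], [8]]

7 is larger than every entry of row 1, so it is appended to row 1. The new tableau is [[2, 7], [8]].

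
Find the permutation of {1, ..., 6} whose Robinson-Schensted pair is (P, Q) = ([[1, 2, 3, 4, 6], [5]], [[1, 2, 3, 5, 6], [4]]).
1 2 5 3 4 6

Reverse the RSK construction: for i from n down to 1, find the cell of Q containing i, remove the entry at that cell from P, and reverse-bump it up through P; the value ejected from row 1 is w(i).

Step i=6: Q has 6 at row 1, column 5; remove that cell from P, ejecting 6. So w(6) = 6. P is now [[1, 2, 3, 4], [5]].
Step i=5: Q has 5 at row 1, column 4; remove that cell from P, ejecting 4. So w(5) = 4. P is now [[1, 2, 3], [5]].
Step i=4: Q has 4 at row 2, column 1; remove 5 from row 2 of P and reverse-bump: 5 enters row 1 and ejects 3. So w(4) = 3. P is now [[1, 2, 5]].
Step i=3: Q has 3 at row 1, column 3; remove that cell from P, ejecting 5. So w(3) = 5. P is now [[1, 2]].
Step i=2: Q has 2 at row 1, column 2; remove that cell from P, ejecting 2. So w(2) = 2. P is now [[1]].
Step i=1: Q has 1 at row 1, column 1; remove that cell from P, ejecting 1. So w(1) = 1. P is now [].

So w = 1 2 5 3 4 6.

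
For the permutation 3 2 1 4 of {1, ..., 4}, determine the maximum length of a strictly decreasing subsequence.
3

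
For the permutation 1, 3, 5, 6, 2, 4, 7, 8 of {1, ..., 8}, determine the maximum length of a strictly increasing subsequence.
6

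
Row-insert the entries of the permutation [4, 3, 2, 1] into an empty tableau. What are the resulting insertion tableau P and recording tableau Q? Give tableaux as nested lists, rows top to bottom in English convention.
P = [[1], [2], [3], [4]], Q = [[1], [2], [3], [4]]

Insert each entry of the permutation into P by Schensted row insertion, recording in Q the position of each new cell.

Insert 4: appended to row 1. P = [[4]], Q = [[1]].
Insert 3: 3 bumps 4 from row 1; 4 starts row 2. P = [[3], [4]], Q = [[1], [2]].
Insert 2: 2 bumps 3 from row 1; 3 bumps 4 from row 2; 4 starts row 3. P = [[2], [3], [4]], Q = [[1], [2], [3]].
Insert 1: 1 bumps 2 from row 1; 2 bumps 3 from row 2; 3 bumps 4 from row 3; 4 starts row 4. P = [[1], [2], [3], [4]], Q = [[1], [2], [3], [4]].

So P = [[1], [2], [3], [4]], Q = [[1], [2], [3], [4]].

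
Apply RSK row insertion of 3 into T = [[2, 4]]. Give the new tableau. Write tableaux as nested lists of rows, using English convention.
[[2, 3], [4]]

In row 1, 3 replaces 4 (the leftmost entry greater than 3); 4 is bumped to row 2. 4 starts a new row 2. The new tableau is [[2, 3], [4]].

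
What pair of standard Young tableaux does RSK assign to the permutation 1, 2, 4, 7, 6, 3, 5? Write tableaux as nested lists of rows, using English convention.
P = [[1, 2, 3, 5], [4, 6], [7]], Q = [[1, 2, 3, 4], [5, 7], [6]]

Insert each entry of the permutation into P by Schensted row insertion, recording in Q the position of each new cell.

After inserting 1: P = [[1]].
After inserting 2: P = [[1, 2]].
After inserting 4: P = [[1, 2, 4]].
After inserting 7: P = [[1, 2, 4, 7]].
After inserting 6: P = [[1, 2, 4, 6], [7]].
After inserting 3: P = [[1, 2, 3, 6], [4], [7]].
After inserting 5: P = [[1, 2, 3, 5], [4, 6], [7]].

So P = [[1, 2, 3, 5], [4, 6], [7]], Q = [[1, 2, 3, 4], [5, 7], [6]].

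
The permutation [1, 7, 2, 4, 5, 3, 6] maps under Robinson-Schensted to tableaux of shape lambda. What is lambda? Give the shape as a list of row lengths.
RSK row insertion gives P = [[1, 2, 3, 5, 6], [4], [7]], which has shape [5, 1, 1].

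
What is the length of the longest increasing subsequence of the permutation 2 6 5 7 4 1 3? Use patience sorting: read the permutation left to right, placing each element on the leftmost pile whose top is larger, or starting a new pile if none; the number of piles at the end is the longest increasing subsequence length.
2: new pile. tops = [2]
6: new pile. tops = [2, 6]
5: onto pile 2 (replacing 6). tops = [2, 5]
7: new pile. tops = [2, 5, 7]
4: onto pile 2 (replacing 5). tops = [2, 4, 7]
1: onto pile 1 (replacing 2). tops = [1, 4, 7]
3: onto pile 2 (replacing 4). tops = [1, 3, 7]

3 piles, so the longest increasing subsequence has length 3.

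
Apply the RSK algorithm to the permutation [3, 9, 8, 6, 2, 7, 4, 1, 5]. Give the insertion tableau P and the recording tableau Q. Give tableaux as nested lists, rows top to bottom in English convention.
P = [[1, 4, 5], [2, 6, 7], [3], [8], [9]], Q = [[1, 2, 6], [3, 7, 9], [4], [5], [8]]

Insert each entry of the permutation into P by Schensted row insertion, recording in Q the position of each new cell.

Insert 3: appended to row 1. P = [[3]].
Insert 9: appended to row 1. P = [[3, 9]].
Insert 8: 8 bumps 9 from row 1; 9 starts row 2. P = [[3, 8], [9]].
Insert 6: 6 bumps 8 from row 1; 8 bumps 9 from row 2; 9 starts row 3. P = [[3, 6], [8], [9]].
Insert 2: 2 bumps 3 from row 1; 3 bumps 8 from row 2; 8 bumps 9 from row 3; 9 starts row 4. P = [[2, 6], [3], [8], [9]].
Insert 7: appended to row 1. P = [[2, 6, 7], [3], [8], [9]].
Insert 4: 4 bumps 6 from row 1; 6 appends to row 2. P = [[2, 4, 7], [3, 6], [8], [9]].
Insert 1: 1 bumps 2 from row 1; 2 bumps 3 from row 2; 3 bumps 8 from row 3; 8 bumps 9 from row 4; 9 starts row 5. P = [[1, 4, 7], [2, 6], [3], [8], [9]].
Insert 5: 5 bumps 7 from row 1; 7 appends to row 2. P = [[1, 4, 5], [2, 6, 7], [3], [8], [9]].

So P = [[1, 4, 5], [2, 6, 7], [3], [8], [9]], Q = [[1, 2, 6], [3, 7, 9], [4], [5], [8]].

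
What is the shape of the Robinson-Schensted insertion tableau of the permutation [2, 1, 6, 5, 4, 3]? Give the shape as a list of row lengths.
[2, 2, 1, 1]

Row-insert each entry into an empty tableau.

After inserting 2: P = [[2]].
After inserting 1: P = [[1], [2]].
After inserting 6: P = [[1, 6], [2]].
After inserting 5: P = [[1, 5], [2, 6]].
After inserting 4: P = [[1, 4], [2, 5], [6]].
After inserting 3: P = [[1, 3], [2, 4], [5], [6]].

The final insertion tableau P = [[1, 3], [2, 4], [5], [6]] has shape [2, 2, 1, 1].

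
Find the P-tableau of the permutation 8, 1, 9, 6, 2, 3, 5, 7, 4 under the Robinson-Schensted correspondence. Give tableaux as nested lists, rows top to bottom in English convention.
P = [[1, 2, 3, 4, 7], [5, 9], [6], [8]]

Insert 8: appended to row 1. P = [[8]].
Insert 1: 1 bumps 8 from row 1; 8 starts row 2. P = [[1], [8]].
Insert 9: appended to row 1. P = [[1, 9], [8]].
Insert 6: 6 bumps 9 from row 1; 9 appends to row 2. P = [[1, 6], [8, 9]].
Insert 2: 2 bumps 6 from row 1; 6 bumps 8 from row 2; 8 starts row 3. P = [[1, 2], [6, 9], [8]].
Insert 3: appended to row 1. P = [[1, 2, 3], [6, 9], [8]].
Insert 5: appended to row 1. P = [[1, 2, 3, 5], [6, 9], [8]].
Insert 7: appended to row 1. P = [[1, 2, 3, 5, 7], [6, 9], [8]].
Insert 4: 4 bumps 5 from row 1; 5 bumps 6 from row 2; 6 bumps 8 from row 3; 8 starts row 4. P = [[1, 2, 3, 4, 7], [5, 9], [6], [8]].

So P = [[1, 2, 3, 4, 7], [5, 9], [6], [8]].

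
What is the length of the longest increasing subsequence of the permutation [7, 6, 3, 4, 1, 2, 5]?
3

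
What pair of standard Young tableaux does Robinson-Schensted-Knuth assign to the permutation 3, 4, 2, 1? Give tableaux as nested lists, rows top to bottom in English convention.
P = [[1, 4], [2], [3]], Q = [[1, 2], [3], [4]]

Insert each entry of the permutation into P by Schensted row insertion, recording in Q the position of each new cell.

Insert 3: appended to row 1. P = [[3]].
Insert 4: appended to row 1. P = [[3, 4]].
Insert 2: 2 bumps 3 from row 1; 3 starts row 2. P = [[2, 4], [3]].
Insert 1: 1 bumps 2 from row 1; 2 bumps 3 from row 2; 3 starts row 3. P = [[1, 4], [2], [3]].

So P = [[1, 4], [2], [3]], Q = [[1, 2], [3], [4]].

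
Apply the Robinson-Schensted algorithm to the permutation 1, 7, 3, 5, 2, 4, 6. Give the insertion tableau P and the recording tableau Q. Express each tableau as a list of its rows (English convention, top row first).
Insert each entry of the permutation into P by Schensted row insertion, recording in Q the position of each new cell.

After inserting 1: P = [[1]].
After inserting 7: P = [[1, 7]].
After inserting 3: P = [[1, 3], [7]].
After inserting 5: P = [[1, 3, 5], [7]].
After inserting 2: P = [[1, 2, 5], [3], [7]].
After inserting 4: P = [[1, 2, 4], [3, 5], [7]].
After inserting 6: P = [[1, 2, 4, 6], [3, 5], [7]].

So P = [[1, 2, 4, 6], [3, 5], [7]], Q = [[1, 2, 4, 7], [3, 6], [5]].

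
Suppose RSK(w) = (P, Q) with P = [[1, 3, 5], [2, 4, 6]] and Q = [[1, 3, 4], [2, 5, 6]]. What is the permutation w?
Reverse the RSK construction: for i from n down to 1, find the cell of Q containing i, remove the entry at that cell from P, and reverse-bump it up through P; the value ejected from row 1 is w(i).

Step i=6: Q has 6 at row 2, column 3; remove 6 from row 2 of P and reverse-bump: 6 enters row 1 and ejects 5. So w(6) = 5. P is now [[1, 3, 6], [2, 4]].
Step i=5: Q has 5 at row 2, column 2; remove 4 from row 2 of P and reverse-bump: 4 enters row 1 and ejects 3. So w(5) = 3. P is now [[1, 4, 6], [2]].
Step i=4: Q has 4 at row 1, column 3; remove that cell from P, ejecting 6. So w(4) = 6. P is now [[1, 4], [2]].
Step i=3: Q has 3 at row 1, column 2; remove that cell from P, ejecting 4. So w(3) = 4. P is now [[1], [2]].
Step i=2: Q has 2 at row 2, column 1; remove 2 from row 2 of P and reverse-bump: 2 enters row 1 and ejects 1. So w(2) = 1. P is now [[2]].
Step i=1: Q has 1 at row 1, column 1; remove that cell from P, ejecting 2. So w(1) = 2. P is now [].

So w = 2 1 4 6 3 5.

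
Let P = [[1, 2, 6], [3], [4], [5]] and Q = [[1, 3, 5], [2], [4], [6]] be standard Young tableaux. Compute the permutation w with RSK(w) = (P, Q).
5 1 4 3 6 2

Reverse the RSK construction: for i from n down to 1, find the cell of Q containing i, remove the entry at that cell from P, and reverse-bump it up through P; the value ejected from row 1 is w(i).

Step i=6: Q has 6 at row 4, column 1; remove 5 from row 4 of P and reverse-bump: 5 enters row 3 and ejects 4; 4 enters row 2 and ejects 3; 3 enters row 1 and ejects 2. So w(6) = 2. P is now [[1, 3, 6], [4], [5]].
Step i=5: Q has 5 at row 1, column 3; remove that cell from P, ejecting 6. So w(5) = 6. P is now [[1, 3], [4], [5]].
Step i=4: Q has 4 at row 3, column 1; remove 5 from row 3 of P and reverse-bump: 5 enters row 2 and ejects 4; 4 enters row 1 and ejects 3. So w(4) = 3. P is now [[1, 4], [5]].
Step i=3: Q has 3 at row 1, column 2; remove that cell from P, ejecting 4. So w(3) = 4. P is now [[1], [5]].
Step i=2: Q has 2 at row 2, column 1; remove 5 from row 2 of P and reverse-bump: 5 enters row 1 and ejects 1. So w(2) = 1. P is now [[5]].
Step i=1: Q has 1 at row 1, column 1; remove that cell from P, ejecting 5. So w(1) = 5. P is now [].

So w = 5 1 4 3 6 2.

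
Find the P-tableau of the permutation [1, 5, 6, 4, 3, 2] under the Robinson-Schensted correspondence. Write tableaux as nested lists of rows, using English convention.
Insert 1: appended to row 1. P = [[1]].
Insert 5: appended to row 1. P = [[1, 5]].
Insert 6: appended to row 1. P = [[1, 5, 6]].
Insert 4: 4 bumps 5 from row 1; 5 starts row 2. P = [[1, 4, 6], [5]].
Insert 3: 3 bumps 4 from row 1; 4 bumps 5 from row 2; 5 starts row 3. P = [[1, 3, 6], [4], [5]].
Insert 2: 2 bumps 3 from row 1; 3 bumps 4 from row 2; 4 bumps 5 from row 3; 5 starts row 4. P = [[1, 2, 6], [3], [4], [5]].

So P = [[1, 2, 6], [3], [4], [5]].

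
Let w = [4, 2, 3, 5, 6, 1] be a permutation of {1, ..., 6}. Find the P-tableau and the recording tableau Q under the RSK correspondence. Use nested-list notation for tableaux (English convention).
P = [[1, 3, 5, 6], [2], [4]], Q = [[1, 3, 4, 5], [2], [6]]

Insert each entry of the permutation into P by Schensted row insertion, recording in Q the position of each new cell.

Insert 4: appended to row 1. P = [[4]].
Insert 2: 2 bumps 4 from row 1; 4 starts row 2. P = [[2], [4]].
Insert 3: appended to row 1. P = [[2, 3], [4]].
Insert 5: appended to row 1. P = [[2, 3, 5], [4]].
Insert 6: appended to row 1. P = [[2, 3, 5, 6], [4]].
Insert 1: 1 bumps 2 from row 1; 2 bumps 4 from row 2; 4 starts row 3. P = [[1, 3, 5, 6], [2], [4]].

So P = [[1, 3, 5, 6], [2], [4]], Q = [[1, 3, 4, 5], [2], [6]].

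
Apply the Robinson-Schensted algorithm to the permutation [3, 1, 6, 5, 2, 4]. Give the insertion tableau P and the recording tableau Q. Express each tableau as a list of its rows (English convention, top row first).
Insert each entry of the permutation into P by Schensted row insertion, recording in Q the position of each new cell.

After inserting 3: P = [[3]].
After inserting 1: P = [[1], [3]].
After inserting 6: P = [[1, 6], [3]].
After inserting 5: P = [[1, 5], [3, 6]].
After inserting 2: P = [[1, 2], [3, 5], [6]].
After inserting 4: P = [[1, 2, 4], [3, 5], [6]].

So P = [[1, 2, 4], [3, 5], [6]], Q = [[1, 3, 6], [2, 4], [5]].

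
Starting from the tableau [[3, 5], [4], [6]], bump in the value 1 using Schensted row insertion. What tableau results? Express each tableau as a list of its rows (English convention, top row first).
[[1, 5], [3], [4], [6]]

In row 1, 1 replaces 3 (the leftmost entry greater than 1); 3 is bumped to row 2. In row 2, 3 replaces 4 (the leftmost entry greater than 3); 4 is bumped to row 3. In row 3, 4 replaces 6 (the leftmost entry greater than 4); 6 is bumped to row 4. 6 starts a new row 4. The new tableau is [[1, 5], [3], [4], [6]].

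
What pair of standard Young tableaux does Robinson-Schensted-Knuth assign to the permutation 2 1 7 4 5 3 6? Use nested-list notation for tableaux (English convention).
Insert each entry of the permutation into P by Schensted row insertion, recording in Q the position of each new cell.

Insert 2: appended to row 1. P = [[2]], Q = [[1]].
Insert 1: 1 bumps 2 from row 1; 2 starts row 2. P = [[1], [2]], Q = [[1], [2]].
Insert 7: appended to row 1. P = [[1, 7], [2]], Q = [[1, 3], [2]].
Insert 4: 4 bumps 7 from row 1; 7 appends to row 2. P = [[1, 4], [2, 7]], Q = [[1, 3], [2, 4]].
Insert 5: appended to row 1. P = [[1, 4, 5], [2, 7]], Q = [[1, 3, 5], [2, 4]].
Insert 3: 3 bumps 4 from row 1; 4 bumps 7 from row 2; 7 starts row 3. P = [[1, 3, 5], [2, 4], [7]], Q = [[1, 3, 5], [2, 4], [6]].
Insert 6: appended to row 1. P = [[1, 3, 5, 6], [2, 4], [7]], Q = [[1, 3, 5, 7], [2, 4], [6]].

So P = [[1, 3, 5, 6], [2, 4], [7]], Q = [[1, 3, 5, 7], [2, 4], [6]].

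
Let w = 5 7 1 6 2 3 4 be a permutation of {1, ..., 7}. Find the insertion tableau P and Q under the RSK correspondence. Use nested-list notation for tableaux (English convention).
P = [[1, 2, 3, 4], [5, 6], [7]], Q = [[1, 2, 6, 7], [3, 4], [5]]

Insert each entry of the permutation into P by Schensted row insertion, recording in Q the position of each new cell.

After inserting 5: P = [[5]].
After inserting 7: P = [[5, 7]].
After inserting 1: P = [[1, 7], [5]].
After inserting 6: P = [[1, 6], [5, 7]].
After inserting 2: P = [[1, 2], [5, 6], [7]].
After inserting 3: P = [[1, 2, 3], [5, 6], [7]].
After inserting 4: P = [[1, 2, 3, 4], [5, 6], [7]].

So P = [[1, 2, 3, 4], [5, 6], [7]], Q = [[1, 2, 6, 7], [3, 4], [5]].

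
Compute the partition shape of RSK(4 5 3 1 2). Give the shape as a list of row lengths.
Row-insert each entry into an empty tableau.

After inserting 4: P = [[4]].
After inserting 5: P = [[4, 5]].
After inserting 3: P = [[3, 5], [4]].
After inserting 1: P = [[1, 5], [3], [4]].
After inserting 2: P = [[1, 2], [3, 5], [4]].

The final insertion tableau P = [[1, 2], [3, 5], [4]] has shape [2, 2, 1].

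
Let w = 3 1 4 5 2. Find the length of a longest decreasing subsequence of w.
2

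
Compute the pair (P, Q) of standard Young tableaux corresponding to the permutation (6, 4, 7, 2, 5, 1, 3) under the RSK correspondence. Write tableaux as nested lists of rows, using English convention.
P = [[1, 3], [2, 5], [4, 7], [6]], Q = [[1, 3], [2, 5], [4, 7], [6]]

Insert each entry of the permutation into P by Schensted row insertion, recording in Q the position of each new cell.

Insert 6: appended to row 1. P = [[6]], Q = [[1]].
Insert 4: 4 bumps 6 from row 1; 6 starts row 2. P = [[4], [6]], Q = [[1], [2]].
Insert 7: appended to row 1. P = [[4, 7], [6]], Q = [[1, 3], [2]].
Insert 2: 2 bumps 4 from row 1; 4 bumps 6 from row 2; 6 starts row 3. P = [[2, 7], [4], [6]], Q = [[1, 3], [2], [4]].
Insert 5: 5 bumps 7 from row 1; 7 appends to row 2. P = [[2, 5], [4, 7], [6]], Q = [[1, 3], [2, 5], [4]].
Insert 1: 1 bumps 2 from row 1; 2 bumps 4 from row 2; 4 bumps 6 from row 3; 6 starts row 4. P = [[1, 5], [2, 7], [4], [6]], Q = [[1, 3], [2, 5], [4], [6]].
Insert 3: 3 bumps 5 from row 1; 5 bumps 7 from row 2; 7 appends to row 3. P = [[1, 3], [2, 5], [4, 7], [6]], Q = [[1, 3], [2, 5], [4, 7], [6]].

So P = [[1, 3], [2, 5], [4, 7], [6]], Q = [[1, 3], [2, 5], [4, 7], [6]].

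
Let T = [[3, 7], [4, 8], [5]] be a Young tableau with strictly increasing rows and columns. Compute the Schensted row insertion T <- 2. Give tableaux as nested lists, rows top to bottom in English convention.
[[2, 7], [3, 8], [4], [5]]

In row 1, 2 replaces 3 (the leftmost entry greater than 2); 3 is bumped to row 2. In row 2, 3 replaces 4 (the leftmost entry greater than 3); 4 is bumped to row 3. In row 3, 4 replaces 5 (the leftmost entry greater than 4); 5 is bumped to row 4. 5 starts a new row 4. The new tableau is [[2, 7], [3, 8], [4], [5]].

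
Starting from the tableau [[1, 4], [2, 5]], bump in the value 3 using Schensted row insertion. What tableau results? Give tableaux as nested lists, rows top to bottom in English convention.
[[1, 3], [2, 4], [5]]

In row 1, 3 replaces 4 (the leftmost entry greater than 3); 4 is bumped to row 2. In row 2, 4 replaces 5 (the leftmost entry greater than 4); 5 is bumped to row 3. 5 starts a new row 3. The new tableau is [[1, 3], [2, 4], [5]].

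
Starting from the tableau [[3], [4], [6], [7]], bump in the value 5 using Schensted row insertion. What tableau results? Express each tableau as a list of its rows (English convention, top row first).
[[3, 5], [4], [6], [7]]

5 is larger than every entry of row 1, so it is appended to row 1. The new tableau is [[3, 5], [4], [6], [7]].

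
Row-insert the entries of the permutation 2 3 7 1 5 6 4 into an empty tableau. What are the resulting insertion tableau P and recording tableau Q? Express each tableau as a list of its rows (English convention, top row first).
P = [[1, 3, 4, 6], [2, 5], [7]], Q = [[1, 2, 3, 6], [4, 5], [7]]

Insert each entry of the permutation into P by Schensted row insertion, recording in Q the position of each new cell.

After inserting 2: P = [[2]].
After inserting 3: P = [[2, 3]].
After inserting 7: P = [[2, 3, 7]].
After inserting 1: P = [[1, 3, 7], [2]].
After inserting 5: P = [[1, 3, 5], [2, 7]].
After inserting 6: P = [[1, 3, 5, 6], [2, 7]].
After inserting 4: P = [[1, 3, 4, 6], [2, 5], [7]].

So P = [[1, 3, 4, 6], [2, 5], [7]], Q = [[1, 2, 3, 6], [4, 5], [7]].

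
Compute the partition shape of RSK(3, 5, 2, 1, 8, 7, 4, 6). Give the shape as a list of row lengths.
[3, 3, 2]

Row-insert each entry into an empty tableau.

After inserting 3: P = [[3]].
After inserting 5: P = [[3, 5]].
After inserting 2: P = [[2, 5], [3]].
After inserting 1: P = [[1, 5], [2], [3]].
After inserting 8: P = [[1, 5, 8], [2], [3]].
After inserting 7: P = [[1, 5, 7], [2, 8], [3]].
After inserting 4: P = [[1, 4, 7], [2, 5], [3, 8]].
After inserting 6: P = [[1, 4, 6], [2, 5, 7], [3, 8]].

The final insertion tableau P = [[1, 4, 6], [2, 5, 7], [3, 8]] has shape [3, 3, 2].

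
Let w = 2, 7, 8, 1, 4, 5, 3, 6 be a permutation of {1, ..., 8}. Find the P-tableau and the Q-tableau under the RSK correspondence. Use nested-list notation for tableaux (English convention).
Insert each entry of the permutation into P by Schensted row insertion, recording in Q the position of each new cell.

Insert 2: appended to row 1. P = [[2]].
Insert 7: appended to row 1. P = [[2, 7]].
Insert 8: appended to row 1. P = [[2, 7, 8]].
Insert 1: 1 bumps 2 from row 1; 2 starts row 2. P = [[1, 7, 8], [2]].
Insert 4: 4 bumps 7 from row 1; 7 appends to row 2. P = [[1, 4, 8], [2, 7]].
Insert 5: 5 bumps 8 from row 1; 8 appends to row 2. P = [[1, 4, 5], [2, 7, 8]].
Insert 3: 3 bumps 4 from row 1; 4 bumps 7 from row 2; 7 starts row 3. P = [[1, 3, 5], [2, 4, 8], [7]].
Insert 6: appended to row 1. P = [[1, 3, 5, 6], [2, 4, 8], [7]].

So P = [[1, 3, 5, 6], [2, 4, 8], [7]], Q = [[1, 2, 3, 8], [4, 5, 6], [7]].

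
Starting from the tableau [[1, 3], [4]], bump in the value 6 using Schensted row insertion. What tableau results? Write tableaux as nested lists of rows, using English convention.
[[1, 3, 6], [4]]

6 is larger than every entry of row 1, so it is appended to row 1. The new tableau is [[1, 3, 6], [4]].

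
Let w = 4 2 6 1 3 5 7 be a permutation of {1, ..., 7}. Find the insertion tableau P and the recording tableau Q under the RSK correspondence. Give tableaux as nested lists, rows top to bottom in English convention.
P = [[1, 3, 5, 7], [2, 6], [4]], Q = [[1, 3, 6, 7], [2, 5], [4]]

Insert each entry of the permutation into P by Schensted row insertion, recording in Q the position of each new cell.

Insert 4: appended to row 1. P = [[4]].
Insert 2: 2 bumps 4 from row 1; 4 starts row 2. P = [[2], [4]].
Insert 6: appended to row 1. P = [[2, 6], [4]].
Insert 1: 1 bumps 2 from row 1; 2 bumps 4 from row 2; 4 starts row 3. P = [[1, 6], [2], [4]].
Insert 3: 3 bumps 6 from row 1; 6 appends to row 2. P = [[1, 3], [2, 6], [4]].
Insert 5: appended to row 1. P = [[1, 3, 5], [2, 6], [4]].
Insert 7: appended to row 1. P = [[1, 3, 5, 7], [2, 6], [4]].

So P = [[1, 3, 5, 7], [2, 6], [4]], Q = [[1, 3, 6, 7], [2, 5], [4]].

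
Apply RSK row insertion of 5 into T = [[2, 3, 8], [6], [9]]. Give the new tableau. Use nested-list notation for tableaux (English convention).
In row 1, 5 replaces 8 (the leftmost entry greater than 5); 8 is bumped to row 2. 8 is appended to row 2. The new tableau is [[2, 3, 5], [6, 8], [9]].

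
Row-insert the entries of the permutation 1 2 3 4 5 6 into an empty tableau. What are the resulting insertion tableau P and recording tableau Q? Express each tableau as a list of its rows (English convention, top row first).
P = [[1, 2, 3, 4, 5, 6]], Q = [[1, 2, 3, 4, 5, 6]]

Insert each entry of the permutation into P by Schensted row insertion, recording in Q the position of each new cell.

Insert 1: appended to row 1. P = [[1]], Q = [[1]].
Insert 2: appended to row 1. P = [[1, 2]], Q = [[1, 2]].
Insert 3: appended to row 1. P = [[1, 2, 3]], Q = [[1, 2, 3]].
Insert 4: appended to row 1. P = [[1, 2, 3, 4]], Q = [[1, 2, 3, 4]].
Insert 5: appended to row 1. P = [[1, 2, 3, 4, 5]], Q = [[1, 2, 3, 4, 5]].
Insert 6: appended to row 1. P = [[1, 2, 3, 4, 5, 6]], Q = [[1, 2, 3, 4, 5, 6]].

So P = [[1, 2, 3, 4, 5, 6]], Q = [[1, 2, 3, 4, 5, 6]].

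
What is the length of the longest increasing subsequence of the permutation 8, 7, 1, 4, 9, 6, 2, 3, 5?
4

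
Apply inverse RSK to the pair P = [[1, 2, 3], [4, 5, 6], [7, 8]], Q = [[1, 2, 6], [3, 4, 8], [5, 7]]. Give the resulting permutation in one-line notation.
Reverse the RSK construction: for i from n down to 1, find the cell of Q containing i, remove the entry at that cell from P, and reverse-bump it up through P; the value ejected from row 1 is w(i).

Step i=8: Q has 8 at row 2, column 3; remove 6 from row 2 of P and reverse-bump: 6 enters row 1 and ejects 3. So w(8) = 3. P is now [[1, 2, 6], [4, 5], [7, 8]].
Step i=7: Q has 7 at row 3, column 2; remove 8 from row 3 of P and reverse-bump: 8 enters row 2 and ejects 5; 5 enters row 1 and ejects 2. So w(7) = 2. P is now [[1, 5, 6], [4, 8], [7]].
Step i=6: Q has 6 at row 1, column 3; remove that cell from P, ejecting 6. So w(6) = 6. P is now [[1, 5], [4, 8], [7]].
Step i=5: Q has 5 at row 3, column 1; remove 7 from row 3 of P and reverse-bump: 7 enters row 2 and ejects 4; 4 enters row 1 and ejects 1. So w(5) = 1. P is now [[4, 5], [7, 8]].
Step i=4: Q has 4 at row 2, column 2; remove 8 from row 2 of P and reverse-bump: 8 enters row 1 and ejects 5. So w(4) = 5. P is now [[4, 8], [7]].
Step i=3: Q has 3 at row 2, column 1; remove 7 from row 2 of P and reverse-bump: 7 enters row 1 and ejects 4. So w(3) = 4. P is now [[7, 8]].
Step i=2: Q has 2 at row 1, column 2; remove that cell from P, ejecting 8. So w(2) = 8. P is now [[7]].
Step i=1: Q has 1 at row 1, column 1; remove that cell from P, ejecting 7. So w(1) = 7. P is now [].

So w = 7 8 4 5 1 6 2 3.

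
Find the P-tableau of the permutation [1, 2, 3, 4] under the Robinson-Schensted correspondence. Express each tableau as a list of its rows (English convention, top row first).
Insert 1: appended to row 1. P = [[1]].
Insert 2: appended to row 1. P = [[1, 2]].
Insert 3: appended to row 1. P = [[1, 2, 3]].
Insert 4: appended to row 1. P = [[1, 2, 3, 4]].

So P = [[1, 2, 3, 4]].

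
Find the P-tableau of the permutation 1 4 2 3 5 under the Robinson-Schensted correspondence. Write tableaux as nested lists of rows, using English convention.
After inserting 1: P = [[1]].
After inserting 4: P = [[1, 4]].
After inserting 2: P = [[1, 2], [4]].
After inserting 3: P = [[1, 2, 3], [4]].
After inserting 5: P = [[1, 2, 3, 5], [4]].

So P = [[1, 2, 3, 5], [4]].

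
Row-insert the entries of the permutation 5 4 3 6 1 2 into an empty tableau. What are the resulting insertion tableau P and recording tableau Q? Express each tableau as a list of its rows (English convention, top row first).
Insert each entry of the permutation into P by Schensted row insertion, recording in Q the position of each new cell.

Insert 5: appended to row 1. P = [[5]].
Insert 4: 4 bumps 5 from row 1; 5 starts row 2. P = [[4], [5]].
Insert 3: 3 bumps 4 from row 1; 4 bumps 5 from row 2; 5 starts row 3. P = [[3], [4], [5]].
Insert 6: appended to row 1. P = [[3, 6], [4], [5]].
Insert 1: 1 bumps 3 from row 1; 3 bumps 4 from row 2; 4 bumps 5 from row 3; 5 starts row 4. P = [[1, 6], [3], [4], [5]].
Insert 2: 2 bumps 6 from row 1; 6 appends to row 2. P = [[1, 2], [3, 6], [4], [5]].

So P = [[1, 2], [3, 6], [4], [5]], Q = [[1, 4], [2, 6], [3], [5]].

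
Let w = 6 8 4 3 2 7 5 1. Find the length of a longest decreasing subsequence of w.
5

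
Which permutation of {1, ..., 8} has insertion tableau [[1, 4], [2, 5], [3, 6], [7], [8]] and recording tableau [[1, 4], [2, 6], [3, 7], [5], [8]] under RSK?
8 3 2 7 1 6 5 4

Reverse RSK: for i = n, n-1, ..., 1, locate i in Q, remove the corresponding corner cell from P, and reverse-bump its entry up through P; the value ejected from row 1 is w(i).

So w = 8 3 2 7 1 6 5 4.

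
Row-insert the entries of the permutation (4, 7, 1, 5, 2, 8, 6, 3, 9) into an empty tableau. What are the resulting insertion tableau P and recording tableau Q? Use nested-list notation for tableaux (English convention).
P = [[1, 2, 3, 9], [4, 5, 6], [7, 8]], Q = [[1, 2, 6, 9], [3, 4, 7], [5, 8]]

Insert each entry of the permutation into P by Schensted row insertion, recording in Q the position of each new cell.

Insert 4: appended to row 1. P = [[4]], Q = [[1]].
Insert 7: appended to row 1. P = [[4, 7]], Q = [[1, 2]].
Insert 1: 1 bumps 4 from row 1; 4 starts row 2. P = [[1, 7], [4]], Q = [[1, 2], [3]].
Insert 5: 5 bumps 7 from row 1; 7 appends to row 2. P = [[1, 5], [4, 7]], Q = [[1, 2], [3, 4]].
Insert 2: 2 bumps 5 from row 1; 5 bumps 7 from row 2; 7 starts row 3. P = [[1, 2], [4, 5], [7]], Q = [[1, 2], [3, 4], [5]].
Insert 8: appended to row 1. P = [[1, 2, 8], [4, 5], [7]], Q = [[1, 2, 6], [3, 4], [5]].
Insert 6: 6 bumps 8 from row 1; 8 appends to row 2. P = [[1, 2, 6], [4, 5, 8], [7]], Q = [[1, 2, 6], [3, 4, 7], [5]].
Insert 3: 3 bumps 6 from row 1; 6 bumps 8 from row 2; 8 appends to row 3. P = [[1, 2, 3], [4, 5, 6], [7, 8]], Q = [[1, 2, 6], [3, 4, 7], [5, 8]].
Insert 9: appended to row 1. P = [[1, 2, 3, 9], [4, 5, 6], [7, 8]], Q = [[1, 2, 6, 9], [3, 4, 7], [5, 8]].

So P = [[1, 2, 3, 9], [4, 5, 6], [7, 8]], Q = [[1, 2, 6, 9], [3, 4, 7], [5, 8]].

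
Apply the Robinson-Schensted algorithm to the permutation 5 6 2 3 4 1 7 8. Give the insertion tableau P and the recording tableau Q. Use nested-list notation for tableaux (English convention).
P = [[1, 3, 4, 7, 8], [2, 6], [5]], Q = [[1, 2, 5, 7, 8], [3, 4], [6]]

Insert each entry of the permutation into P by Schensted row insertion, recording in Q the position of each new cell.

Insert 5: appended to row 1. P = [[5]].
Insert 6: appended to row 1. P = [[5, 6]].
Insert 2: 2 bumps 5 from row 1; 5 starts row 2. P = [[2, 6], [5]].
Insert 3: 3 bumps 6 from row 1; 6 appends to row 2. P = [[2, 3], [5, 6]].
Insert 4: appended to row 1. P = [[2, 3, 4], [5, 6]].
Insert 1: 1 bumps 2 from row 1; 2 bumps 5 from row 2; 5 starts row 3. P = [[1, 3, 4], [2, 6], [5]].
Insert 7: appended to row 1. P = [[1, 3, 4, 7], [2, 6], [5]].
Insert 8: appended to row 1. P = [[1, 3, 4, 7, 8], [2, 6], [5]].

So P = [[1, 3, 4, 7, 8], [2, 6], [5]], Q = [[1, 2, 5, 7, 8], [3, 4], [6]].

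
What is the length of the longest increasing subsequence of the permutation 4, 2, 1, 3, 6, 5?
3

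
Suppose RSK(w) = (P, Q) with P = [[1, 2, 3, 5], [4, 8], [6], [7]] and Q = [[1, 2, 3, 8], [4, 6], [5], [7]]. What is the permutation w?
Reverse the RSK construction: for i from n down to 1, find the cell of Q containing i, remove the entry at that cell from P, and reverse-bump it up through P; the value ejected from row 1 is w(i).

Step i=8: Q has 8 at row 1, column 4; remove that cell from P, ejecting 5. So w(8) = 5. P is now [[1, 2, 3], [4, 8], [6], [7]].
Step i=7: Q has 7 at row 4, column 1; remove 7 from row 4 of P and reverse-bump: 7 enters row 3 and ejects 6; 6 enters row 2 and ejects 4; 4 enters row 1 and ejects 3. So w(7) = 3. P is now [[1, 2, 4], [6, 8], [7]].
Step i=6: Q has 6 at row 2, column 2; remove 8 from row 2 of P and reverse-bump: 8 enters row 1 and ejects 4. So w(6) = 4. P is now [[1, 2, 8], [6], [7]].
Step i=5: Q has 5 at row 3, column 1; remove 7 from row 3 of P and reverse-bump: 7 enters row 2 and ejects 6; 6 enters row 1 and ejects 2. So w(5) = 2. P is now [[1, 6, 8], [7]].
Step i=4: Q has 4 at row 2, column 1; remove 7 from row 2 of P and reverse-bump: 7 enters row 1 and ejects 6. So w(4) = 6. P is now [[1, 7, 8]].
Step i=3: Q has 3 at row 1, column 3; remove that cell from P, ejecting 8. So w(3) = 8. P is now [[1, 7]].
Step i=2: Q has 2 at row 1, column 2; remove that cell from P, ejecting 7. So w(2) = 7. P is now [[1]].
Step i=1: Q has 1 at row 1, column 1; remove that cell from P, ejecting 1. So w(1) = 1. P is now [].

So w = 1 7 8 6 2 4 3 5.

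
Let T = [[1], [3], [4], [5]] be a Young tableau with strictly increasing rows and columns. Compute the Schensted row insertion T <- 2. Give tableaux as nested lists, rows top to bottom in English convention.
[[1, 2], [3], [4], [5]]

2 is larger than every entry of row 1, so it is appended to row 1. The new tableau is [[1, 2], [3], [4], [5]].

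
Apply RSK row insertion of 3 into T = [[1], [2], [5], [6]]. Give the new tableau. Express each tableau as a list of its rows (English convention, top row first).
[[1, 3], [2], [5], [6]]

3 is larger than every entry of row 1, so it is appended to row 1. The new tableau is [[1, 3], [2], [5], [6]].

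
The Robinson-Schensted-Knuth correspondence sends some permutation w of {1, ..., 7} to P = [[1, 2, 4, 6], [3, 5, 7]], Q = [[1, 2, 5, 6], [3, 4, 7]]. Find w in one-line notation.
Reverse the RSK construction: for i from n down to 1, find the cell of Q containing i, remove the entry at that cell from P, and reverse-bump it up through P; the value ejected from row 1 is w(i).

Step i=7: Q has 7 at row 2, column 3; remove 7 from row 2 of P and reverse-bump: 7 enters row 1 and ejects 6. So w(7) = 6. P is now [[1, 2, 4, 7], [3, 5]].
Step i=6: Q has 6 at row 1, column 4; remove that cell from P, ejecting 7. So w(6) = 7. P is now [[1, 2, 4], [3, 5]].
Step i=5: Q has 5 at row 1, column 3; remove that cell from P, ejecting 4. So w(5) = 4. P is now [[1, 2], [3, 5]].
Step i=4: Q has 4 at row 2, column 2; remove 5 from row 2 of P and reverse-bump: 5 enters row 1 and ejects 2. So w(4) = 2. P is now [[1, 5], [3]].
Step i=3: Q has 3 at row 2, column 1; remove 3 from row 2 of P and reverse-bump: 3 enters row 1 and ejects 1. So w(3) = 1. P is now [[3, 5]].
Step i=2: Q has 2 at row 1, column 2; remove that cell from P, ejecting 5. So w(2) = 5. P is now [[3]].
Step i=1: Q has 1 at row 1, column 1; remove that cell from P, ejecting 3. So w(1) = 3. P is now [].

So w = 3 5 1 2 4 7 6.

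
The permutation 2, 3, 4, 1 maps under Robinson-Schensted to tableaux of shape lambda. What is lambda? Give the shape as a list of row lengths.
[3, 1]

Row-insert each entry into an empty tableau.

After inserting 2: P = [[2]].
After inserting 3: P = [[2, 3]].
After inserting 4: P = [[2, 3, 4]].
After inserting 1: P = [[1, 3, 4], [2]].

The final insertion tableau P = [[1, 3, 4], [2]] has shape [3, 1].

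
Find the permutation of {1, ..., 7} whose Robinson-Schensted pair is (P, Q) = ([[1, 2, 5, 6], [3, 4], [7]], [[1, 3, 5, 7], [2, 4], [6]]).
Reverse the RSK construction: for i from n down to 1, find the cell of Q containing i, remove the entry at that cell from P, and reverse-bump it up through P; the value ejected from row 1 is w(i).

Step i=7: Q has 7 at row 1, column 4; remove that cell from P, ejecting 6. So w(7) = 6. P is now [[1, 2, 5], [3, 4], [7]].
Step i=6: Q has 6 at row 3, column 1; remove 7 from row 3 of P and reverse-bump: 7 enters row 2 and ejects 4; 4 enters row 1 and ejects 2. So w(6) = 2. P is now [[1, 4, 5], [3, 7]].
Step i=5: Q has 5 at row 1, column 3; remove that cell from P, ejecting 5. So w(5) = 5. P is now [[1, 4], [3, 7]].
Step i=4: Q has 4 at row 2, column 2; remove 7 from row 2 of P and reverse-bump: 7 enters row 1 and ejects 4. So w(4) = 4. P is now [[1, 7], [3]].
Step i=3: Q has 3 at row 1, column 2; remove that cell from P, ejecting 7. So w(3) = 7. P is now [[1], [3]].
Step i=2: Q has 2 at row 2, column 1; remove 3 from row 2 of P and reverse-bump: 3 enters row 1 and ejects 1. So w(2) = 1. P is now [[3]].
Step i=1: Q has 1 at row 1, column 1; remove that cell from P, ejecting 3. So w(1) = 3. P is now [].

So w = 3 1 7 4 5 2 6.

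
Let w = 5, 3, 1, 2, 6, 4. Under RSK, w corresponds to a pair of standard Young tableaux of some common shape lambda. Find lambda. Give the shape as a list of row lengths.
Row-insert each entry into an empty tableau.

After inserting 5: P = [[5]].
After inserting 3: P = [[3], [5]].
After inserting 1: P = [[1], [3], [5]].
After inserting 2: P = [[1, 2], [3], [5]].
After inserting 6: P = [[1, 2, 6], [3], [5]].
After inserting 4: P = [[1, 2, 4], [3, 6], [5]].

The final insertion tableau P = [[1, 2, 4], [3, 6], [5]] has shape [3, 2, 1].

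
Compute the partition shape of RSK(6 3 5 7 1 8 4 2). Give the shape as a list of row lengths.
Row-insert each entry into an empty tableau.

After inserting 6: P = [[6]].
After inserting 3: P = [[3], [6]].
After inserting 5: P = [[3, 5], [6]].
After inserting 7: P = [[3, 5, 7], [6]].
After inserting 1: P = [[1, 5, 7], [3], [6]].
After inserting 8: P = [[1, 5, 7, 8], [3], [6]].
After inserting 4: P = [[1, 4, 7, 8], [3, 5], [6]].
After inserting 2: P = [[1, 2, 7, 8], [3, 4], [5], [6]].

The final insertion tableau P = [[1, 2, 7, 8], [3, 4], [5], [6]] has shape [4, 2, 1, 1].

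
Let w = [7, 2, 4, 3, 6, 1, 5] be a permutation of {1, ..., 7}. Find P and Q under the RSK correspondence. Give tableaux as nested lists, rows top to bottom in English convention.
Insert each entry of the permutation into P by Schensted row insertion, recording in Q the position of each new cell.

Insert 7: appended to row 1. P = [[7]].
Insert 2: 2 bumps 7 from row 1; 7 starts row 2. P = [[2], [7]].
Insert 4: appended to row 1. P = [[2, 4], [7]].
Insert 3: 3 bumps 4 from row 1; 4 bumps 7 from row 2; 7 starts row 3. P = [[2, 3], [4], [7]].
Insert 6: appended to row 1. P = [[2, 3, 6], [4], [7]].
Insert 1: 1 bumps 2 from row 1; 2 bumps 4 from row 2; 4 bumps 7 from row 3; 7 starts row 4. P = [[1, 3, 6], [2], [4], [7]].
Insert 5: 5 bumps 6 from row 1; 6 appends to row 2. P = [[1, 3, 5], [2, 6], [4], [7]].

So P = [[1, 3, 5], [2, 6], [4], [7]], Q = [[1, 3, 5], [2, 7], [4], [6]].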